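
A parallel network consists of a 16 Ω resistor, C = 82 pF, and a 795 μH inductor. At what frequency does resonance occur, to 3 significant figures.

623 kHz

ω₀ = 1/√(LC) = 1/√(0.000795 × 8.2e-11) = 3.917e+06 rad/s
f₀ = ω₀/(2π) = 623 kHz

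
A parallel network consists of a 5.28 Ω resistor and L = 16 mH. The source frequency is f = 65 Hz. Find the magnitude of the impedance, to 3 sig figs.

4.11 Ω

ω = 2πf = 408.4 rad/s
X_L = ωL = 6.53 Ω
Parallel: admittances add. Y = 1/R + 1/(jωL)
Y = (0.189 − j0.153) S
|Y| = 0.243 S → |Z| = 1/|Y| = 4.11 Ω, ∠Z = −∠Y = 38.9°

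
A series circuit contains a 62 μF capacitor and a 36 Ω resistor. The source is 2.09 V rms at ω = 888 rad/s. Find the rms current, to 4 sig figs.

X_C = 1/(ωC) = 18.16 Ω
Z = 36.00 − j18.16 Ω
|Z| = √(36.00² + 18.16²) = 40.32 Ω
I = V/|Z| = 2.09/40.32 = 51.83 mA

51.83 mA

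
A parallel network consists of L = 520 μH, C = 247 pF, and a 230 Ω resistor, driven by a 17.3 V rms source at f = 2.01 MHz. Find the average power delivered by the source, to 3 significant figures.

1.30 W

ω = 2πf = 1.263e+07 rad/s
X_L = ωL = 6570 Ω
X_C = 1/(ωC) = 321 Ω
Parallel: admittances add. Y = 1/R + 1/(jωL) + jωC
Y = (0.00435 + j0.00297) S
|Y| = 0.00526 S → |Z| = 1/|Y| = 190 Ω, ∠Z = −∠Y = -34.3°
I = V/|Z| = 91.1 mA
P = VI cos φ = 17.3 × 0.0911 × cos(-34.3°) = 1.30 W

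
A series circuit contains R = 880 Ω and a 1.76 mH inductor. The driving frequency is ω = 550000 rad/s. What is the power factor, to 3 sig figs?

X_L = ωL = 968 Ω
Z = 880 + j968 Ω
|Z| = √(880² + 968²) = 1310 Ω
∠Z = arctan(968/880) = 47.7°
cos φ = cos(47.7°) = 0.673

0.673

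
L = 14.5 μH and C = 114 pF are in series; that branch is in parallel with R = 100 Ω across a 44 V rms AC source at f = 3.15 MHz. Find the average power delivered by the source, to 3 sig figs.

19.4 W

ω = 2πf = 1.979e+07 rad/s
X_L = ωL = 287 Ω
X_C = 1/(ωC) = 443 Ω
Branch 1: Z₁ = R = 100 Ω
Branch 2 (series LC): Z₂ = j(X_L − X_C) = −j156 Ω
Parallel: Z = Z₁Z₂/(Z₁+Z₂), |Z| = 84.2 Ω, ∠Z = -32.6°
I = V/|Z| = 522 mA
P = VI cos φ = 44 × 0.522 × cos(-32.6°) = 19.4 W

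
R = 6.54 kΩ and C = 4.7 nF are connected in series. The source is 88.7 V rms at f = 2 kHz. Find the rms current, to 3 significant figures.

4.89 mA

ω = 2πf = 12570 rad/s
X_C = 1/(ωC) = 16900 Ω
Z = 6540 − j16900 Ω
|Z| = √(6540² + 16900²) = 18200 Ω
I = V/|Z| = 88.7/18200 = 4.89 mA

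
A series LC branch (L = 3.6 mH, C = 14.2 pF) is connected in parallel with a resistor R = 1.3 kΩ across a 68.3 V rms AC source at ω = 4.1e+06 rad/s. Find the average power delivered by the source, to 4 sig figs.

X_L = ωL = 14760 Ω
X_C = 1/(ωC) = 17180 Ω
Branch 1: Z₁ = R = 1300 Ω
Branch 2 (series LC): Z₂ = j(X_L − X_C) = −j2416 Ω
Parallel: Z = Z₁Z₂/(Z₁+Z₂), |Z| = 1145 Ω, ∠Z = -28.28°
I = V/|Z| = 59.66 mA
P = VI cos φ = 68.3 × 0.05966 × cos(-28.28°) = 3.588 W

3.588 W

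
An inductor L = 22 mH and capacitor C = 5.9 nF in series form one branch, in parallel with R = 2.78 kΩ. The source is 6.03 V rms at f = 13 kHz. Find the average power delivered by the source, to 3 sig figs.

13.1 mW

ω = 2πf = 81680 rad/s
X_L = ωL = 1800 Ω
X_C = 1/(ωC) = 2080 Ω
Branch 1: Z₁ = R = 2780 Ω
Branch 2 (series LC): Z₂ = j(X_L − X_C) = −j278 Ω
Parallel: Z = Z₁Z₂/(Z₁+Z₂), |Z| = 277 Ω, ∠Z = -84.3°
I = V/|Z| = 21.8 mA
P = VI cos φ = 6.03 × 0.0218 × cos(-84.3°) = 13.1 mW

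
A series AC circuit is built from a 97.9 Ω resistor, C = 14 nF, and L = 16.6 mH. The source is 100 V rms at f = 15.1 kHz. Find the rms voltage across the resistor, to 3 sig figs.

11.8 V

ω = 2πf = 94880 rad/s
X_L = ωL = 1570 Ω
X_C = 1/(ωC) = 753 Ω
Net reactance X = X_L − X_C = 822 Ω
Z = 97.9 + j822 Ω
|Z| = √(97.9² + 822²) = 828 Ω
I = V/|Z| = 121 mA
V_R = I·|Z_R| = 0.121 × 97.9 = 11.8 V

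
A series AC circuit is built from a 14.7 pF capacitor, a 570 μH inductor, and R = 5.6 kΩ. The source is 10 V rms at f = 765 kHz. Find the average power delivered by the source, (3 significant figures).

ω = 2πf = 4.807e+06 rad/s
X_L = ωL = 2740 Ω
X_C = 1/(ωC) = 14200 Ω
Net reactance X = X_L − X_C = -11400 Ω
Z = 5600 − j11400 Ω
|Z| = √(5600² + 11400²) = 12700 Ω
∠Z = arctan(-11400/5600) = -63.9°
I = V/|Z| = 787 μA
P = VI cos φ = 10 × 0.000787 × cos(-63.9°) = 3.46 mW

3.46 mW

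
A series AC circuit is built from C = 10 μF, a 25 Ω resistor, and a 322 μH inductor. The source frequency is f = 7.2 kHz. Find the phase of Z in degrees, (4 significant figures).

ω = 2πf = 45240 rad/s
X_L = ωL = 14.57 Ω
X_C = 1/(ωC) = 2.210 Ω
Net reactance X = X_L − X_C = 12.36 Ω
Z = 25.00 + j12.36 Ω
|Z| = √(25.00² + 12.36²) = 27.89 Ω
∠Z = arctan(12.36/25.00) = 26.30°

26.30°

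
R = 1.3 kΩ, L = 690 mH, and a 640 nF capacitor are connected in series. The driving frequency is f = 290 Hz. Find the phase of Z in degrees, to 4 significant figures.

ω = 2πf = 1822 rad/s
X_L = ωL = 1257 Ω
X_C = 1/(ωC) = 857.5 Ω
Net reactance X = X_L − X_C = 399.7 Ω
Z = 1300 + j399.7 Ω
|Z| = √(1300² + 399.7²) = 1360 Ω
∠Z = arctan(399.7/1300) = 17.09°

17.09°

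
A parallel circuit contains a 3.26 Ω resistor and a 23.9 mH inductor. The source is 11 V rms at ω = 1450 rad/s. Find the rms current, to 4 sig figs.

X_L = ωL = 34.66 Ω
Parallel: admittances add. Y = 1/R + 1/(jωL)
Y = (0.3067 − j0.02886) S
|Y| = 0.3081 S → |Z| = 1/|Y| = 3.246 Ω, ∠Z = −∠Y = 5.374°
I = V/|Z| = 11/3.246 = 3.389 A

3.389 A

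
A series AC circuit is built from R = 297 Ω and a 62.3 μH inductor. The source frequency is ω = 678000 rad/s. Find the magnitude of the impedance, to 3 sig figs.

X_L = ωL = 42.2 Ω
Z = 297 + j42.2 Ω
|Z| = √(297² + 42.2²) = 300 Ω

300 Ω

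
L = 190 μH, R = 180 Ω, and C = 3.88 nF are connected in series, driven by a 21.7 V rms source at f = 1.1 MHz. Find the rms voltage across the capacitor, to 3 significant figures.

ω = 2πf = 6.912e+06 rad/s
X_L = ωL = 1310 Ω
X_C = 1/(ωC) = 37.3 Ω
Net reactance X = X_L − X_C = 1280 Ω
Z = 180 + j1280 Ω
|Z| = √(180² + 1280²) = 1290 Ω
I = V/|Z| = 16.8 mA
V_C = I·|Z_C| = 0.0168 × 37.3 = 0.628 V

0.628 V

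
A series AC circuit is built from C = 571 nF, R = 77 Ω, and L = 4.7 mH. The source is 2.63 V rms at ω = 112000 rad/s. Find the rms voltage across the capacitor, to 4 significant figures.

0.07962 V

X_L = ωL = 526.4 Ω
X_C = 1/(ωC) = 15.64 Ω
Net reactance X = X_L − X_C = 510.8 Ω
Z = 77.00 + j510.8 Ω
|Z| = √(77.00² + 510.8²) = 516.5 Ω
I = V/|Z| = 5.092 mA
V_C = I·|Z_C| = 0.005092 × 15.64 = 0.07962 V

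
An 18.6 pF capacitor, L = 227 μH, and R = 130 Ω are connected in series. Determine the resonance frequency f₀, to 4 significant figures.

2.449 MHz

ω₀ = 1/√(LC) = 1/√(0.000227 × 1.86e-11) = 1.539e+07 rad/s
f₀ = ω₀/(2π) = 2.449 MHz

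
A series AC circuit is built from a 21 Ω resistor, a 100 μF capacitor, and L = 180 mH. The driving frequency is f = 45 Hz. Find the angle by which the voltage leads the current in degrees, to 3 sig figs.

36.5°

ω = 2πf = 282.7 rad/s
X_L = ωL = 50.9 Ω
X_C = 1/(ωC) = 35.4 Ω
Net reactance X = X_L − X_C = 15.5 Ω
Z = 21.0 + j15.5 Ω
|Z| = √(21.0² + 15.5²) = 26.1 Ω
∠Z = arctan(15.5/21.0) = 36.5°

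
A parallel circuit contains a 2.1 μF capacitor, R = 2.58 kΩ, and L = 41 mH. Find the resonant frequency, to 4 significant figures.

542.4 Hz

ω₀ = 1/√(LC) = 1/√(0.041 × 2.1e-06) = 3408 rad/s
f₀ = ω₀/(2π) = 542.4 Hz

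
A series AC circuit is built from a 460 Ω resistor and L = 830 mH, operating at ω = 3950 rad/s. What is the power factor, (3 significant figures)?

0.139

X_L = ωL = 3280 Ω
Z = 460 + j3280 Ω
|Z| = √(460² + 3280²) = 3310 Ω
∠Z = arctan(3280/460) = 82.0°
cos φ = cos(82.0°) = 0.139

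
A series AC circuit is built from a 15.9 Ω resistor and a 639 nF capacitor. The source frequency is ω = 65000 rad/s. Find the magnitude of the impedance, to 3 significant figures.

28.9 Ω

X_C = 1/(ωC) = 24.1 Ω
Z = 15.9 − j24.1 Ω
|Z| = √(15.9² + 24.1²) = 28.9 Ω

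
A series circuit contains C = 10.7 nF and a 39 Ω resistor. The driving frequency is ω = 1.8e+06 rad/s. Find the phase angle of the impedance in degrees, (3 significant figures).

-53.1°

X_C = 1/(ωC) = 51.9 Ω
Z = 39.0 − j51.9 Ω
|Z| = √(39.0² + 51.9²) = 64.9 Ω
∠Z = arctan(-51.9/39.0) = -53.1°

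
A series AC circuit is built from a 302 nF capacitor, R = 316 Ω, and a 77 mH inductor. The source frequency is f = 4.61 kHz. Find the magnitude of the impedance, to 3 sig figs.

ω = 2πf = 28970 rad/s
X_L = ωL = 2230 Ω
X_C = 1/(ωC) = 114 Ω
Net reactance X = X_L − X_C = 2120 Ω
Z = 316 + j2120 Ω
|Z| = √(316² + 2120²) = 2140 Ω

2140 Ω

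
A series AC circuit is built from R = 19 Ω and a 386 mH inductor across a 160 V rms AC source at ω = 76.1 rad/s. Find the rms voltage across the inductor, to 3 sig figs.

X_L = ωL = 29.4 Ω
Z = 19.0 + j29.4 Ω
|Z| = √(19.0² + 29.4²) = 35.0 Ω
I = V/|Z| = 4.57 A
V_L = I·|Z_L| = 4.57 × 29.4 = 134 V

134 V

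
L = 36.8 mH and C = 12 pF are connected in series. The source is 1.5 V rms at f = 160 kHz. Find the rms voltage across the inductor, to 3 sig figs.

1.21 V

ω = 2πf = 1.005e+06 rad/s
X_L = ωL = 37000 Ω
X_C = 1/(ωC) = 82900 Ω
Net reactance X = X_L − X_C = -45900 Ω
Z = − j45900 Ω
|Z| = √(0² + 45900²) = 45900 Ω
I = V/|Z| = 32.7 μA
V_L = I·|Z_L| = 3.27e-05 × 37000 = 1.21 V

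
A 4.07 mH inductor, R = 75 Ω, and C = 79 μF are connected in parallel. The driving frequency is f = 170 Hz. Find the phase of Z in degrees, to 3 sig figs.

ω = 2πf = 1068 rad/s
X_L = ωL = 4.35 Ω
X_C = 1/(ωC) = 11.9 Ω
Parallel: admittances add. Y = 1/R + 1/(jωL) + jωC
Y = (0.0133 − j0.146) S
|Y| = 0.146 S → |Z| = 1/|Y| = 6.84 Ω, ∠Z = −∠Y = 84.8°

84.8°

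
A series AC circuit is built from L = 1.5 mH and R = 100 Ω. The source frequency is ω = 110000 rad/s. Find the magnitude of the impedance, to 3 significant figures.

X_L = ωL = 165 Ω
Z = 100 + j165 Ω
|Z| = √(100² + 165²) = 193 Ω

193 Ω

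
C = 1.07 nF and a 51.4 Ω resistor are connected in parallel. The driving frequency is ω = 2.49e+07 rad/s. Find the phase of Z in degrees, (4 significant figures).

-53.86°

X_C = 1/(ωC) = 37.53 Ω
Parallel: admittances add. Y = 1/R + jωC
Y = (0.01946 + j0.02664) S
|Y| = 0.03299 S → |Z| = 1/|Y| = 30.31 Ω, ∠Z = −∠Y = -53.86°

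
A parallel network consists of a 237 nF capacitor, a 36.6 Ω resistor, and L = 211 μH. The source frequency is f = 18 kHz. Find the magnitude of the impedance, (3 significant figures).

ω = 2πf = 113100 rad/s
X_L = ωL = 23.9 Ω
X_C = 1/(ωC) = 37.3 Ω
Parallel: admittances add. Y = 1/R + 1/(jωL) + jωC
Y = (0.0273 − j0.0151) S
|Y| = 0.0312 S → |Z| = 1/|Y| = 32.0 Ω, ∠Z = −∠Y = 28.9°

32.0 Ω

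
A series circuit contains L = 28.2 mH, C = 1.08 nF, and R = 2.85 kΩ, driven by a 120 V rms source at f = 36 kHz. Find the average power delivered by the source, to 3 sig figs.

ω = 2πf = 226200 rad/s
X_L = ωL = 6380 Ω
X_C = 1/(ωC) = 4090 Ω
Net reactance X = X_L − X_C = 2290 Ω
Z = 2850 + j2290 Ω
|Z| = √(2850² + 2290²) = 3650 Ω
∠Z = arctan(2290/2850) = 38.7°
I = V/|Z| = 32.8 mA
P = VI cos φ = 120 × 0.0328 × cos(38.7°) = 3.08 W

3.08 W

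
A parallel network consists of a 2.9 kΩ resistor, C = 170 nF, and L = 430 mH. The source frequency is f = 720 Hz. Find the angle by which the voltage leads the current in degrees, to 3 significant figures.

-36.5°

ω = 2πf = 4524 rad/s
X_L = ωL = 1950 Ω
X_C = 1/(ωC) = 1300 Ω
Parallel: admittances add. Y = 1/R + 1/(jωL) + jωC
Y = (0.000345 + j0.000255) S
|Y| = 0.000429 S → |Z| = 1/|Y| = 2330 Ω, ∠Z = −∠Y = -36.5°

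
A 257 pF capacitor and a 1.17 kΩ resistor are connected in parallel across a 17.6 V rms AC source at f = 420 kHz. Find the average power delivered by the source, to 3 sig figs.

265 mW

ω = 2πf = 2.639e+06 rad/s
X_C = 1/(ωC) = 1470 Ω
Parallel: admittances add. Y = 1/R + jωC
Y = (0.000855 + j0.000678) S
|Y| = 0.00109 S → |Z| = 1/|Y| = 917 Ω, ∠Z = −∠Y = -38.4°
I = V/|Z| = 19.2 mA
P = VI cos φ = 17.6 × 0.0192 × cos(-38.4°) = 265 mW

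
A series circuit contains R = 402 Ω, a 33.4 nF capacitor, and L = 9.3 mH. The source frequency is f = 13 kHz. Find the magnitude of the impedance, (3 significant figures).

ω = 2πf = 81680 rad/s
X_L = ωL = 760 Ω
X_C = 1/(ωC) = 367 Ω
Net reactance X = X_L − X_C = 393 Ω
Z = 402 + j393 Ω
|Z| = √(402² + 393²) = 562 Ω

562 Ω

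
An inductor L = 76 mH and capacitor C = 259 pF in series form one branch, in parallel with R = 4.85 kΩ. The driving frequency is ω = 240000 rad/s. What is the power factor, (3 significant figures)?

0.406

X_L = ωL = 18200 Ω
X_C = 1/(ωC) = 16100 Ω
Branch 1: Z₁ = R = 4850 Ω
Branch 2 (series LC): Z₂ = j(X_L − X_C) = j2150 Ω
Parallel: Z = Z₁Z₂/(Z₁+Z₂), |Z| = 1970 Ω, ∠Z = 66.1°
cos φ = cos(66.1°) = 0.406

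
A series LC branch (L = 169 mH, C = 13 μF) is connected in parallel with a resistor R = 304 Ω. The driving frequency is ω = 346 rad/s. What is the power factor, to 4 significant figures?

X_L = ωL = 58.47 Ω
X_C = 1/(ωC) = 222.3 Ω
Branch 1: Z₁ = R = 304.0 Ω
Branch 2 (series LC): Z₂ = j(X_L − X_C) = −j163.8 Ω
Parallel: Z = Z₁Z₂/(Z₁+Z₂), |Z| = 144.2 Ω, ∠Z = -61.68°
cos φ = cos(-61.68°) = 0.4744

0.4744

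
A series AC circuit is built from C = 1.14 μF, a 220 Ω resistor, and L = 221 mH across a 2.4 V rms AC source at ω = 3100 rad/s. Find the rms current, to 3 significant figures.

5.24 mA

X_L = ωL = 685 Ω
X_C = 1/(ωC) = 283 Ω
Net reactance X = X_L − X_C = 402 Ω
Z = 220 + j402 Ω
|Z| = √(220² + 402²) = 458 Ω
I = V/|Z| = 2.4/458 = 5.24 mA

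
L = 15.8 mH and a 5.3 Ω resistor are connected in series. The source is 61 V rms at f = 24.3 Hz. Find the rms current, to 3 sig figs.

10.5 A

ω = 2πf = 152.7 rad/s
X_L = ωL = 2.41 Ω
Z = 5.30 + j2.41 Ω
|Z| = √(5.30² + 2.41²) = 5.82 Ω
I = V/|Z| = 61/5.82 = 10.5 A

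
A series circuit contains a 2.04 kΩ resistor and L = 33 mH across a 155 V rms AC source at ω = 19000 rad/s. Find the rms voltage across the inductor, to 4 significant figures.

X_L = ωL = 627.0 Ω
Z = 2040 + j627.0 Ω
|Z| = √(2040² + 627.0²) = 2134 Ω
I = V/|Z| = 72.63 mA
V_L = I·|Z_L| = 0.07263 × 627.0 = 45.54 V

45.54 V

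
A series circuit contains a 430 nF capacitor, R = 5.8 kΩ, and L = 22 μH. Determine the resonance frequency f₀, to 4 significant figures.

ω₀ = 1/√(LC) = 1/√(2.2e-05 × 4.3e-07) = 325100 rad/s
f₀ = ω₀/(2π) = 51.75 kHz

51.75 kHz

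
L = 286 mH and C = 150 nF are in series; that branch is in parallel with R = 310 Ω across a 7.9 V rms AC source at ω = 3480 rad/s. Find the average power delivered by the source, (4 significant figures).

X_L = ωL = 995.3 Ω
X_C = 1/(ωC) = 1916 Ω
Branch 1: Z₁ = R = 310.0 Ω
Branch 2 (series LC): Z₂ = j(X_L − X_C) = −j920.4 Ω
Parallel: Z = Z₁Z₂/(Z₁+Z₂), |Z| = 293.8 Ω, ∠Z = -18.61°
I = V/|Z| = 26.89 mA
P = VI cos φ = 7.9 × 0.02689 × cos(-18.61°) = 201.3 mW

201.3 mW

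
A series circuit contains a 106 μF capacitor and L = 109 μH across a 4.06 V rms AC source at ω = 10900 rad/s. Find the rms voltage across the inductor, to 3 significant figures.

X_L = ωL = 1.19 Ω
X_C = 1/(ωC) = 0.866 Ω
Net reactance X = X_L − X_C = 0.323 Ω
Z = j0.323 Ω
|Z| = √(0² + 0.323²) = 0.323 Ω
I = V/|Z| = 12.6 A
V_L = I·|Z_L| = 12.6 × 1.19 = 15.0 V

15.0 V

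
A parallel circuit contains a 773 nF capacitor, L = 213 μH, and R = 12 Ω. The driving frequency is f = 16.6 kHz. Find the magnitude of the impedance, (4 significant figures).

11.03 Ω

ω = 2πf = 104300 rad/s
X_L = ωL = 22.22 Ω
X_C = 1/(ωC) = 12.40 Ω
Parallel: admittances add. Y = 1/R + 1/(jωL) + jωC
Y = (0.08333 + j0.03561) S
|Y| = 0.09062 S → |Z| = 1/|Y| = 11.03 Ω, ∠Z = −∠Y = -23.14°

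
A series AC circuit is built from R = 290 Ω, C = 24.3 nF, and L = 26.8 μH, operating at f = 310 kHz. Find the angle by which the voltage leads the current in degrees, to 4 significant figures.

6.116°

ω = 2πf = 1.948e+06 rad/s
X_L = ωL = 52.20 Ω
X_C = 1/(ωC) = 21.13 Ω
Net reactance X = X_L − X_C = 31.07 Ω
Z = 290.0 + j31.07 Ω
|Z| = √(290.0² + 31.07²) = 291.7 Ω
∠Z = arctan(31.07/290.0) = 6.116°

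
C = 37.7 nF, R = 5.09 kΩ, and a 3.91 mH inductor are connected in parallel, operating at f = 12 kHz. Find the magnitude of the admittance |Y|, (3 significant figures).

584 μS

ω = 2πf = 75400 rad/s
X_L = ωL = 295 Ω
X_C = 1/(ωC) = 352 Ω
Parallel: admittances add. Y = 1/R + 1/(jωL) + jωC
Y = (0.000196 − j0.000550) S
|Y| = 0.000584 S → |Z| = 1/|Y| = 1710 Ω, ∠Z = −∠Y = 70.3°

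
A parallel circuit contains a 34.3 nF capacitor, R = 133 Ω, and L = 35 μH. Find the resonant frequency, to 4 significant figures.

ω₀ = 1/√(LC) = 1/√(3.5e-05 × 3.43e-08) = 912700 rad/s
f₀ = ω₀/(2π) = 145.3 kHz

145.3 kHz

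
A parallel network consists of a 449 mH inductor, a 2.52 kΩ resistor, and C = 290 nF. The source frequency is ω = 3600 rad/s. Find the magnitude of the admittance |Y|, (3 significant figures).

582 μS

X_L = ωL = 1620 Ω
X_C = 1/(ωC) = 958 Ω
Parallel: admittances add. Y = 1/R + 1/(jωL) + jωC
Y = (0.000397 + j0.000425) S
|Y| = 0.000582 S → |Z| = 1/|Y| = 1720 Ω, ∠Z = −∠Y = -47.0°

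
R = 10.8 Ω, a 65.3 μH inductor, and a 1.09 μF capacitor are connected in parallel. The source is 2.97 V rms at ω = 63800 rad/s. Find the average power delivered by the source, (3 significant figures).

817 mW

X_L = ωL = 4.17 Ω
X_C = 1/(ωC) = 14.4 Ω
Parallel: admittances add. Y = 1/R + 1/(jωL) + jωC
Y = (0.0926 − j0.170) S
|Y| = 0.194 S → |Z| = 1/|Y| = 5.15 Ω, ∠Z = −∠Y = 61.5°
I = V/|Z| = 576 mA
P = VI cos φ = 2.97 × 0.576 × cos(61.5°) = 817 mW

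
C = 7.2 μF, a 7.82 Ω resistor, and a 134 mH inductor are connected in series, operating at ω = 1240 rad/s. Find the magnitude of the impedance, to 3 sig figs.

54.7 Ω

X_L = ωL = 166 Ω
X_C = 1/(ωC) = 112 Ω
Net reactance X = X_L − X_C = 54.2 Ω
Z = 7.82 + j54.2 Ω
|Z| = √(7.82² + 54.2²) = 54.7 Ω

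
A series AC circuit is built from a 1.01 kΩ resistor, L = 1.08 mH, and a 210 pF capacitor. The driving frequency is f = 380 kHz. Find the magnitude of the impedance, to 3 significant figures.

1170 Ω

ω = 2πf = 2.388e+06 rad/s
X_L = ωL = 2580 Ω
X_C = 1/(ωC) = 1990 Ω
Net reactance X = X_L − X_C = 584 Ω
Z = 1010 + j584 Ω
|Z| = √(1010² + 584²) = 1170 Ω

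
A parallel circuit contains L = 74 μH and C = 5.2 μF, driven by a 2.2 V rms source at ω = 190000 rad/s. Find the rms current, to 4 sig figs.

X_L = ωL = 14.06 Ω
X_C = 1/(ωC) = 1.012 Ω
Parallel: admittances add. Y = 1/(jωL) + jωC
Y = (0 + j0.9169) S
|Y| = 0.9169 S → |Z| = 1/|Y| = 1.091 Ω, ∠Z = −∠Y = -90.00°
I = V/|Z| = 2.2/1.091 = 2.017 A

2.017 A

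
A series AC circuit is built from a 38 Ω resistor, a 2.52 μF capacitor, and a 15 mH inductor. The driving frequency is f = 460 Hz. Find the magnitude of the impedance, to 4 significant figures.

ω = 2πf = 2890 rad/s
X_L = ωL = 43.35 Ω
X_C = 1/(ωC) = 137.3 Ω
Net reactance X = X_L − X_C = -93.94 Ω
Z = 38.00 − j93.94 Ω
|Z| = √(38.00² + 93.94²) = 101.3 Ω

101.3 Ω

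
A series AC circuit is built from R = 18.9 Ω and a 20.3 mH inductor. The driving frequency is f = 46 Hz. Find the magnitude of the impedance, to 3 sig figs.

ω = 2πf = 289.0 rad/s
X_L = ωL = 5.87 Ω
Z = 18.9 + j5.87 Ω
|Z| = √(18.9² + 5.87²) = 19.8 Ω

19.8 Ω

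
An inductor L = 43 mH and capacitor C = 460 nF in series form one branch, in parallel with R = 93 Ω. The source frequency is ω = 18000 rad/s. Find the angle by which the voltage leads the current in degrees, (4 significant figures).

8.103°

X_L = ωL = 774.0 Ω
X_C = 1/(ωC) = 120.8 Ω
Branch 1: Z₁ = R = 93.00 Ω
Branch 2 (series LC): Z₂ = j(X_L − X_C) = j653.2 Ω
Parallel: Z = Z₁Z₂/(Z₁+Z₂), |Z| = 92.07 Ω, ∠Z = 8.103°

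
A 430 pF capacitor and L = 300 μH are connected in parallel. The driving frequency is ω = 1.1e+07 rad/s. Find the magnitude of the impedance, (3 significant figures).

X_L = ωL = 3300 Ω
X_C = 1/(ωC) = 211 Ω
Parallel: admittances add. Y = 1/(jωL) + jωC
Y = (0 + j0.00443) S
|Y| = 0.00443 S → |Z| = 1/|Y| = 226 Ω, ∠Z = −∠Y = -90.0°

226 Ω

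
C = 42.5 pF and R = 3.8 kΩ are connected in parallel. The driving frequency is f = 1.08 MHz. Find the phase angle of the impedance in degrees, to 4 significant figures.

-47.62°

ω = 2πf = 6.786e+06 rad/s
X_C = 1/(ωC) = 3467 Ω
Parallel: admittances add. Y = 1/R + jωC
Y = (0.0002632 + j0.0002884) S
|Y| = 0.0003904 S → |Z| = 1/|Y| = 2561 Ω, ∠Z = −∠Y = -47.62°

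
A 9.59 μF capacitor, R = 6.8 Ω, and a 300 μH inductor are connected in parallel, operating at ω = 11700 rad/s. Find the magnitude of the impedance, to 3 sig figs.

X_L = ωL = 3.51 Ω
X_C = 1/(ωC) = 8.91 Ω
Parallel: admittances add. Y = 1/R + 1/(jωL) + jωC
Y = (0.147 − j0.173) S
|Y| = 0.227 S → |Z| = 1/|Y| = 4.41 Ω, ∠Z = −∠Y = 49.6°

4.41 Ω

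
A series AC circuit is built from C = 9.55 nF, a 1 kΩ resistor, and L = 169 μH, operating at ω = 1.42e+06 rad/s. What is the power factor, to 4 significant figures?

X_L = ωL = 240.0 Ω
X_C = 1/(ωC) = 73.74 Ω
Net reactance X = X_L − X_C = 166.2 Ω
Z = 1000 + j166.2 Ω
|Z| = √(1000² + 166.2²) = 1014 Ω
∠Z = arctan(166.2/1000) = 9.438°
cos φ = cos(9.438°) = 0.9865

0.9865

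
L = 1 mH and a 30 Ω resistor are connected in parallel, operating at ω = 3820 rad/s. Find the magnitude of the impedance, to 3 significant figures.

3.79 Ω

X_L = ωL = 3.82 Ω
Parallel: admittances add. Y = 1/R + 1/(jωL)
Y = (0.0333 − j0.262) S
|Y| = 0.264 S → |Z| = 1/|Y| = 3.79 Ω, ∠Z = −∠Y = 82.7°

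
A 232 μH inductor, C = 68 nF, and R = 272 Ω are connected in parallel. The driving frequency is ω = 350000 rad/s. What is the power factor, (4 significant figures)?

X_L = ωL = 81.20 Ω
X_C = 1/(ωC) = 42.02 Ω
Parallel: admittances add. Y = 1/R + 1/(jωL) + jωC
Y = (0.003676 + j0.01148) S
|Y| = 0.01206 S → |Z| = 1/|Y| = 82.93 Ω, ∠Z = −∠Y = -72.25°
cos φ = cos(-72.25°) = 0.3049

0.3049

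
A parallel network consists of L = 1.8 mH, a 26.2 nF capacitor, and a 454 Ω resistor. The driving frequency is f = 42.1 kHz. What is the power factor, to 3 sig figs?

0.415

ω = 2πf = 264500 rad/s
X_L = ωL = 476 Ω
X_C = 1/(ωC) = 144 Ω
Parallel: admittances add. Y = 1/R + 1/(jωL) + jωC
Y = (0.00220 + j0.00483) S
|Y| = 0.00531 S → |Z| = 1/|Y| = 188 Ω, ∠Z = −∠Y = -65.5°
cos φ = cos(-65.5°) = 0.415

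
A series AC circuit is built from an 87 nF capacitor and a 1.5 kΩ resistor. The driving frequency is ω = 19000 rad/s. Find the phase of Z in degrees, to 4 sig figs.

-21.96°

X_C = 1/(ωC) = 605.0 Ω
Z = 1500 − j605.0 Ω
|Z| = √(1500² + 605.0²) = 1617 Ω
∠Z = arctan(-605.0/1500) = -21.96°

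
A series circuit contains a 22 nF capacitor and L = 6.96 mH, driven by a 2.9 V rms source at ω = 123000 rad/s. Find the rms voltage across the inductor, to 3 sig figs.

5.10 V

X_L = ωL = 856 Ω
X_C = 1/(ωC) = 370 Ω
Net reactance X = X_L − X_C = 487 Ω
Z = j487 Ω
|Z| = √(0² + 487²) = 487 Ω
I = V/|Z| = 5.96 mA
V_L = I·|Z_L| = 0.00596 × 856 = 5.10 V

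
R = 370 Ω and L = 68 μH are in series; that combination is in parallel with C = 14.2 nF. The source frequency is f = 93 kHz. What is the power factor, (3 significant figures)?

0.316

ω = 2πf = 584300 rad/s
X_L = ωL = 39.7 Ω
X_C = 1/(ωC) = 121 Ω
Branch 1 (R+jX_L): Z₁ = 370 + j39.7 Ω, |Z₁| = 372 Ω
Branch 2 (−jX_C): Z₂ = −j121 Ω
Parallel: Z = Z₁Z₂/(Z₁+Z₂), |Z| = 118 Ω, ∠Z = -71.6°
cos φ = cos(-71.6°) = 0.316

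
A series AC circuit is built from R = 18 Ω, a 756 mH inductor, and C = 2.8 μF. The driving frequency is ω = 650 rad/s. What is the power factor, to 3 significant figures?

X_L = ωL = 491 Ω
X_C = 1/(ωC) = 549 Ω
Net reactance X = X_L − X_C = -58.1 Ω
Z = 18.0 − j58.1 Ω
|Z| = √(18.0² + 58.1²) = 60.8 Ω
∠Z = arctan(-58.1/18.0) = -72.8°
cos φ = cos(-72.8°) = 0.296

0.296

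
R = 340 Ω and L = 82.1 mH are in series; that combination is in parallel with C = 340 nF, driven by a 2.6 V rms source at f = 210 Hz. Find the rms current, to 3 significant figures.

7.02 mA

ω = 2πf = 1319 rad/s
X_L = ωL = 108 Ω
X_C = 1/(ωC) = 2230 Ω
Branch 1 (R+jX_L): Z₁ = 340 + j108 Ω, |Z₁| = 357 Ω
Branch 2 (−jX_C): Z₂ = −j2230 Ω
Parallel: Z = Z₁Z₂/(Z₁+Z₂), |Z| = 370 Ω, ∠Z = 8.56°
I = V/|Z| = 2.6/370 = 7.02 mA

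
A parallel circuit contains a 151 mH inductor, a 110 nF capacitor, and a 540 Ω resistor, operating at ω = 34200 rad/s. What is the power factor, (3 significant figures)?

0.461

X_L = ωL = 5160 Ω
X_C = 1/(ωC) = 266 Ω
Parallel: admittances add. Y = 1/R + 1/(jωL) + jωC
Y = (0.00185 + j0.00357) S
|Y| = 0.00402 S → |Z| = 1/|Y| = 249 Ω, ∠Z = −∠Y = -62.6°
cos φ = cos(-62.6°) = 0.461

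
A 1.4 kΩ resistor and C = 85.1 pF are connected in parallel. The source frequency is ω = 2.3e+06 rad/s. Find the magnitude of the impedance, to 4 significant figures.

X_C = 1/(ωC) = 5109 Ω
Parallel: admittances add. Y = 1/R + jωC
Y = (0.0007143 + j0.0001957) S
|Y| = 0.0007406 S → |Z| = 1/|Y| = 1350 Ω, ∠Z = −∠Y = -15.32°

1350 Ω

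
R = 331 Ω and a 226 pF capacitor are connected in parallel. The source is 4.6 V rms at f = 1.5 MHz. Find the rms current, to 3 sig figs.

17.0 mA

ω = 2πf = 9.425e+06 rad/s
X_C = 1/(ωC) = 469 Ω
Parallel: admittances add. Y = 1/R + jωC
Y = (0.00302 + j0.00213) S
|Y| = 0.00370 S → |Z| = 1/|Y| = 271 Ω, ∠Z = −∠Y = -35.2°
I = V/|Z| = 4.6/271 = 17.0 mA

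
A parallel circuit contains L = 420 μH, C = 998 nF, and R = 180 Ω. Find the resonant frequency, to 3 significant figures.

7.77 kHz

ω₀ = 1/√(LC) = 1/√(0.00042 × 9.98e-07) = 48840 rad/s
f₀ = ω₀/(2π) = 7.77 kHz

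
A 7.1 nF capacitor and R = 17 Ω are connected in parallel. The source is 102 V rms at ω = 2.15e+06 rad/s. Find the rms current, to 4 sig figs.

X_C = 1/(ωC) = 65.51 Ω
Parallel: admittances add. Y = 1/R + jωC
Y = (0.05882 + j0.01526) S
|Y| = 0.06077 S → |Z| = 1/|Y| = 16.45 Ω, ∠Z = −∠Y = -14.55°
I = V/|Z| = 102/16.45 = 6.199 A

6.199 A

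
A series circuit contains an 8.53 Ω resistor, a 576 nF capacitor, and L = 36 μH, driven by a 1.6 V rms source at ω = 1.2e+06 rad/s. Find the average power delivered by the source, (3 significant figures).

12.0 mW

X_L = ωL = 43.2 Ω
X_C = 1/(ωC) = 1.45 Ω
Net reactance X = X_L − X_C = 41.8 Ω
Z = 8.53 + j41.8 Ω
|Z| = √(8.53² + 41.8²) = 42.6 Ω
∠Z = arctan(41.8/8.53) = 78.5°
I = V/|Z| = 37.5 mA
P = VI cos φ = 1.6 × 0.0375 × cos(78.5°) = 12.0 mW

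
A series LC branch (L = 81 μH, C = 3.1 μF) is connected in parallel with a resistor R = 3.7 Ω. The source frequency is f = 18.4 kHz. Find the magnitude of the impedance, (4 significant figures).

ω = 2πf = 115600 rad/s
X_L = ωL = 9.364 Ω
X_C = 1/(ωC) = 2.790 Ω
Branch 1: Z₁ = R = 3.700 Ω
Branch 2 (series LC): Z₂ = j(X_L − X_C) = j6.574 Ω
Parallel: Z = Z₁Z₂/(Z₁+Z₂), |Z| = 3.224 Ω, ∠Z = 29.37°

3.224 Ω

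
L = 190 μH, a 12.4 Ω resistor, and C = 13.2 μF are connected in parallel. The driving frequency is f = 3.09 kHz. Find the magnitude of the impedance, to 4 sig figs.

12.20 Ω

ω = 2πf = 19420 rad/s
X_L = ωL = 3.689 Ω
X_C = 1/(ωC) = 3.902 Ω
Parallel: admittances add. Y = 1/R + 1/(jωL) + jωC
Y = (0.08065 − j0.01481) S
|Y| = 0.08199 S → |Z| = 1/|Y| = 12.20 Ω, ∠Z = −∠Y = 10.40°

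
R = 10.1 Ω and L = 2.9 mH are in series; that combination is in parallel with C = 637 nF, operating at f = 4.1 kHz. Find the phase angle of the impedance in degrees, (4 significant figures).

ω = 2πf = 25760 rad/s
X_L = ωL = 74.71 Ω
X_C = 1/(ωC) = 60.94 Ω
Branch 1 (R+jX_L): Z₁ = 10.10 + j74.71 Ω, |Z₁| = 75.39 Ω
Branch 2 (−jX_C): Z₂ = −j60.94 Ω
Parallel: Z = Z₁Z₂/(Z₁+Z₂), |Z| = 269.0 Ω, ∠Z = -61.44°

-61.44°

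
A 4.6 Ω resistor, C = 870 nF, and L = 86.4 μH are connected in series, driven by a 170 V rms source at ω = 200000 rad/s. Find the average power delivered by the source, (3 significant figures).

862 W

X_L = ωL = 17.3 Ω
X_C = 1/(ωC) = 5.75 Ω
Net reactance X = X_L − X_C = 11.5 Ω
Z = 4.60 + j11.5 Ω
|Z| = √(4.60² + 11.5²) = 12.4 Ω
∠Z = arctan(11.5/4.60) = 68.3°
I = V/|Z| = 13.7 A
P = VI cos φ = 170 × 13.7 × cos(68.3°) = 862 W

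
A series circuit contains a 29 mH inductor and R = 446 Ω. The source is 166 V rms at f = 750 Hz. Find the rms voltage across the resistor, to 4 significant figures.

ω = 2πf = 4712 rad/s
X_L = ωL = 136.7 Ω
Z = 446.0 + j136.7 Ω
|Z| = √(446.0² + 136.7²) = 466.5 Ω
I = V/|Z| = 355.9 mA
V_R = I·|Z_R| = 0.3559 × 446.0 = 158.7 V

158.7 V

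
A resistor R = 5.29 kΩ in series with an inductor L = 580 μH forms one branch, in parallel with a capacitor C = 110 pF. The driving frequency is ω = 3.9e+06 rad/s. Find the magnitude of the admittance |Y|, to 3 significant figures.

394 μS

X_L = ωL = 2260 Ω
X_C = 1/(ωC) = 2330 Ω
Branch 1 (R+jX_L): Z₁ = 5290 + j2260 Ω, |Z₁| = 5750 Ω
Branch 2 (−jX_C): Z₂ = −j2330 Ω
Parallel: Z = Z₁Z₂/(Z₁+Z₂), |Z| = 2530 Ω, ∠Z = -66.1°
|Y| = 1/|Z| = 394 μS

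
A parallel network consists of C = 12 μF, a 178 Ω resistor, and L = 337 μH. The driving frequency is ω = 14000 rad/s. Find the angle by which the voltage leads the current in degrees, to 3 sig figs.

X_L = ωL = 4.72 Ω
X_C = 1/(ωC) = 5.95 Ω
Parallel: admittances add. Y = 1/R + 1/(jωL) + jωC
Y = (0.00562 − j0.0440) S
|Y| = 0.0443 S → |Z| = 1/|Y| = 22.6 Ω, ∠Z = −∠Y = 82.7°

82.7°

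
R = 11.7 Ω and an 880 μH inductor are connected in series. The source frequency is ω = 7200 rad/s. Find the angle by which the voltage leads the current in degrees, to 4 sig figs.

X_L = ωL = 6.336 Ω
Z = 11.70 + j6.336 Ω
|Z| = √(11.70² + 6.336²) = 13.31 Ω
∠Z = arctan(6.336/11.70) = 28.44°

28.44°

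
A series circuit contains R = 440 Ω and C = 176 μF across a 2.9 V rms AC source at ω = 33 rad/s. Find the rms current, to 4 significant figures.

6.138 mA

X_C = 1/(ωC) = 172.2 Ω
Z = 440.0 − j172.2 Ω
|Z| = √(440.0² + 172.2²) = 472.5 Ω
I = V/|Z| = 2.9/472.5 = 6.138 mA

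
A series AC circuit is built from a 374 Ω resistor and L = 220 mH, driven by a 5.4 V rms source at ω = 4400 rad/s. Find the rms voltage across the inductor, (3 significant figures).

5.04 V

X_L = ωL = 968 Ω
Z = 374 + j968 Ω
|Z| = √(374² + 968²) = 1040 Ω
I = V/|Z| = 5.20 mA
V_L = I·|Z_L| = 0.00520 × 968 = 5.04 V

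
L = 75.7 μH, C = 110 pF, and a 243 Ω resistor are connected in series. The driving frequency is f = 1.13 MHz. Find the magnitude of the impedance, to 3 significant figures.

ω = 2πf = 7.1e+06 rad/s
X_L = ωL = 537 Ω
X_C = 1/(ωC) = 1280 Ω
Net reactance X = X_L − X_C = -743 Ω
Z = 243 − j743 Ω
|Z| = √(243² + 743²) = 782 Ω

782 Ω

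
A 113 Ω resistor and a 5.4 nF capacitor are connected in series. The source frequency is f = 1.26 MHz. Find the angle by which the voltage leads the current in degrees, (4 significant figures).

ω = 2πf = 7.917e+06 rad/s
X_C = 1/(ωC) = 23.39 Ω
Z = 113.0 − j23.39 Ω
|Z| = √(113.0² + 23.39²) = 115.4 Ω
∠Z = arctan(-23.39/113.0) = -11.70°

-11.70°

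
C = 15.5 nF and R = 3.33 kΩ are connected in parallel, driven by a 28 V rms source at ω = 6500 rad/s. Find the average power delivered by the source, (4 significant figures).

X_C = 1/(ωC) = 9926 Ω
Parallel: admittances add. Y = 1/R + jωC
Y = (0.0003003 + j0.0001007) S
|Y| = 0.0003168 S → |Z| = 1/|Y| = 3157 Ω, ∠Z = −∠Y = -18.55°
I = V/|Z| = 8.869 mA
P = VI cos φ = 28 × 0.008869 × cos(-18.55°) = 235.4 mW

235.4 mW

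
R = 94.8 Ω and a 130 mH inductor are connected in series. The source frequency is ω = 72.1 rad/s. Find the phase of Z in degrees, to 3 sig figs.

X_L = ωL = 9.37 Ω
Z = 94.8 + j9.37 Ω
|Z| = √(94.8² + 9.37²) = 95.3 Ω
∠Z = arctan(9.37/94.8) = 5.65°

5.65°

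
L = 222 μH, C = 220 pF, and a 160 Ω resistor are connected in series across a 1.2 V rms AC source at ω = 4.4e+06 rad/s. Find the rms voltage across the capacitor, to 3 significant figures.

7.31 V

X_L = ωL = 977 Ω
X_C = 1/(ωC) = 1030 Ω
Net reactance X = X_L − X_C = -56.3 Ω
Z = 160 − j56.3 Ω
|Z| = √(160² + 56.3²) = 170 Ω
I = V/|Z| = 7.08 mA
V_C = I·|Z_C| = 0.00708 × 1030 = 7.31 V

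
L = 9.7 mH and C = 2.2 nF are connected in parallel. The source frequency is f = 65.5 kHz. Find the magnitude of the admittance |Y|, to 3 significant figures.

ω = 2πf = 411500 rad/s
X_L = ωL = 3990 Ω
X_C = 1/(ωC) = 1100 Ω
Parallel: admittances add. Y = 1/(jωL) + jωC
Y = (0 + j0.000655) S
|Y| = 0.000655 S → |Z| = 1/|Y| = 1530 Ω, ∠Z = −∠Y = -90.0°

655 μS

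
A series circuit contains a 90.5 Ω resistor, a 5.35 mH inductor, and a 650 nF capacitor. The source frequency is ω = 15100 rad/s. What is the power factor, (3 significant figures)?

0.974

X_L = ωL = 80.8 Ω
X_C = 1/(ωC) = 102 Ω
Net reactance X = X_L − X_C = -21.1 Ω
Z = 90.5 − j21.1 Ω
|Z| = √(90.5² + 21.1²) = 92.9 Ω
∠Z = arctan(-21.1/90.5) = -13.1°
cos φ = cos(-13.1°) = 0.974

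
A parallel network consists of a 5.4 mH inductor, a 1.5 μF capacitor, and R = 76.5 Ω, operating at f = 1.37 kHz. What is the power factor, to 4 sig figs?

0.8354

ω = 2πf = 8608 rad/s
X_L = ωL = 46.48 Ω
X_C = 1/(ωC) = 77.45 Ω
Parallel: admittances add. Y = 1/R + 1/(jωL) + jωC
Y = (0.01307 − j0.008601) S
|Y| = 0.01565 S → |Z| = 1/|Y| = 63.91 Ω, ∠Z = −∠Y = 33.34°
cos φ = cos(33.34°) = 0.8354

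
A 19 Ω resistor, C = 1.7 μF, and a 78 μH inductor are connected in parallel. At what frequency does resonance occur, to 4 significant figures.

13.82 kHz

ω₀ = 1/√(LC) = 1/√(7.8e-05 × 1.7e-06) = 86840 rad/s
f₀ = ω₀/(2π) = 13.82 kHz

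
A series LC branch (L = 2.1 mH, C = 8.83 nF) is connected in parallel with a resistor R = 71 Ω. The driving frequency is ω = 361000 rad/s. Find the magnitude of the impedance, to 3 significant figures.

70.1 Ω

X_L = ωL = 758 Ω
X_C = 1/(ωC) = 314 Ω
Branch 1: Z₁ = R = 71.0 Ω
Branch 2 (series LC): Z₂ = j(X_L − X_C) = j444 Ω
Parallel: Z = Z₁Z₂/(Z₁+Z₂), |Z| = 70.1 Ω, ∠Z = 9.08°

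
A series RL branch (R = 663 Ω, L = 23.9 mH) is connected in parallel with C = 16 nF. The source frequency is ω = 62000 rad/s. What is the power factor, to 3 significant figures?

X_L = ωL = 1480 Ω
X_C = 1/(ωC) = 1010 Ω
Branch 1 (R+jX_L): Z₁ = 663 + j1480 Ω, |Z₁| = 1620 Ω
Branch 2 (−jX_C): Z₂ = −j1010 Ω
Parallel: Z = Z₁Z₂/(Z₁+Z₂), |Z| = 2010 Ω, ∠Z = -59.7°
cos φ = cos(-59.7°) = 0.505

0.505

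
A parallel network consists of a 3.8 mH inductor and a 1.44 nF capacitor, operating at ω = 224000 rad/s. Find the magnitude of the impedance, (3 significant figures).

X_L = ωL = 851 Ω
X_C = 1/(ωC) = 3100 Ω
Parallel: admittances add. Y = 1/(jωL) + jωC
Y = (0 − j0.000852) S
|Y| = 0.000852 S → |Z| = 1/|Y| = 1170 Ω, ∠Z = −∠Y = 90.0°

1170 Ω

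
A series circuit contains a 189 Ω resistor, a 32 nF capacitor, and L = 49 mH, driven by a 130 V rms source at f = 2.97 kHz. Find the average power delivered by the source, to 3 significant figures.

5.21 W

ω = 2πf = 18660 rad/s
X_L = ωL = 914 Ω
X_C = 1/(ωC) = 1670 Ω
Net reactance X = X_L − X_C = -760 Ω
Z = 189 − j760 Ω
|Z| = √(189² + 760²) = 783 Ω
∠Z = arctan(-760/189) = -76.0°
I = V/|Z| = 166 mA
P = VI cos φ = 130 × 0.166 × cos(-76.0°) = 5.21 W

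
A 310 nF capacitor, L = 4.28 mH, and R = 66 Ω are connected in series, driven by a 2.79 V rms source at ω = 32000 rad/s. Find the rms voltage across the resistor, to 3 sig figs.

X_L = ωL = 137 Ω
X_C = 1/(ωC) = 101 Ω
Net reactance X = X_L − X_C = 36.2 Ω
Z = 66.0 + j36.2 Ω
|Z| = √(66.0² + 36.2²) = 75.3 Ω
I = V/|Z| = 37.1 mA
V_R = I·|Z_R| = 0.0371 × 66.0 = 2.45 V

2.45 V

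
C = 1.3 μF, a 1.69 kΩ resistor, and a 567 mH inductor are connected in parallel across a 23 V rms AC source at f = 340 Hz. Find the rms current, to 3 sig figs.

ω = 2πf = 2136 rad/s
X_L = ωL = 1210 Ω
X_C = 1/(ωC) = 360 Ω
Parallel: admittances add. Y = 1/R + 1/(jωL) + jωC
Y = (0.000592 + j0.00195) S
|Y| = 0.00204 S → |Z| = 1/|Y| = 490 Ω, ∠Z = −∠Y = -73.1°
I = V/|Z| = 23/490 = 46.9 mA

46.9 mA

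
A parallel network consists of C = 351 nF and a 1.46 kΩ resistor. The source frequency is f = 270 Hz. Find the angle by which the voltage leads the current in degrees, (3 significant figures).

ω = 2πf = 1696 rad/s
X_C = 1/(ωC) = 1680 Ω
Parallel: admittances add. Y = 1/R + jωC
Y = (0.000685 + j0.000595) S
|Y| = 0.000908 S → |Z| = 1/|Y| = 1100 Ω, ∠Z = −∠Y = -41.0°

-41.0°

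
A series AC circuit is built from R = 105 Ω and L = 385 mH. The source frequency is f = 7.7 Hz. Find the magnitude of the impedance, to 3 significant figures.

ω = 2πf = 48.38 rad/s
X_L = ωL = 18.6 Ω
Z = 105 + j18.6 Ω
|Z| = √(105² + 18.6²) = 107 Ω

107 Ω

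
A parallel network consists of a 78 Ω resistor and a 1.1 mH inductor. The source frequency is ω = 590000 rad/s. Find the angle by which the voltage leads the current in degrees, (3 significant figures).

6.85°

X_L = ωL = 649 Ω
Parallel: admittances add. Y = 1/R + 1/(jωL)
Y = (0.0128 − j0.00154) S
|Y| = 0.0129 S → |Z| = 1/|Y| = 77.4 Ω, ∠Z = −∠Y = 6.85°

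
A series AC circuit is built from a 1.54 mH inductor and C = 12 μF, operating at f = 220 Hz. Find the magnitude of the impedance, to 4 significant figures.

58.16 Ω

ω = 2πf = 1382 rad/s
X_L = ωL = 2.129 Ω
X_C = 1/(ωC) = 60.29 Ω
Net reactance X = X_L − X_C = -58.16 Ω
Z = − j58.16 Ω
|Z| = √(0² + 58.16²) = 58.16 Ω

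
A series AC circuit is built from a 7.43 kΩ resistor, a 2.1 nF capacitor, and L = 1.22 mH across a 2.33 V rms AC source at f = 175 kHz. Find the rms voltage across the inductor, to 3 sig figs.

0.418 V

ω = 2πf = 1.1e+06 rad/s
X_L = ωL = 1340 Ω
X_C = 1/(ωC) = 433 Ω
Net reactance X = X_L − X_C = 908 Ω
Z = 7430 + j908 Ω
|Z| = √(7430² + 908²) = 7490 Ω
I = V/|Z| = 311 μA
V_L = I·|Z_L| = 0.000311 × 1340 = 0.418 V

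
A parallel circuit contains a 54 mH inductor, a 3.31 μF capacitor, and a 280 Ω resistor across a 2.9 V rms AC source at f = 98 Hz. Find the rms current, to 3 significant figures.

ω = 2πf = 615.8 rad/s
X_L = ωL = 33.3 Ω
X_C = 1/(ωC) = 491 Ω
Parallel: admittances add. Y = 1/R + 1/(jωL) + jωC
Y = (0.00357 − j0.0280) S
|Y| = 0.0283 S → |Z| = 1/|Y| = 35.4 Ω, ∠Z = −∠Y = 82.7°
I = V/|Z| = 2.9/35.4 = 82.0 mA

82.0 mA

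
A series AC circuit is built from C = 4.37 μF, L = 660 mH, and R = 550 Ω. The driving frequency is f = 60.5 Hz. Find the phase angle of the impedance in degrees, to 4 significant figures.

ω = 2πf = 380.1 rad/s
X_L = ωL = 250.9 Ω
X_C = 1/(ωC) = 602.0 Ω
Net reactance X = X_L − X_C = -351.1 Ω
Z = 550.0 − j351.1 Ω
|Z| = √(550.0² + 351.1²) = 652.5 Ω
∠Z = arctan(-351.1/550.0) = -32.55°

-32.55°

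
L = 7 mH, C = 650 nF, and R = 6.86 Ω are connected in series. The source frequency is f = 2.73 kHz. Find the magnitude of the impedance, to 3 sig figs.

ω = 2πf = 17150 rad/s
X_L = ωL = 120 Ω
X_C = 1/(ωC) = 89.7 Ω
Net reactance X = X_L − X_C = 30.4 Ω
Z = 6.86 + j30.4 Ω
|Z| = √(6.86² + 30.4²) = 31.1 Ω

31.1 Ω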